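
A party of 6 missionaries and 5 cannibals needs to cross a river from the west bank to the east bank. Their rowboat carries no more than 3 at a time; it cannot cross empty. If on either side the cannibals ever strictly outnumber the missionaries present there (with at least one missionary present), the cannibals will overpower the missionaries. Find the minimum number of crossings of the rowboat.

Counting alone: each trip to the east bank takes at most 3 across and each return brings at least 1 back, so after t trips out (and t−1 returns) at most 3t − (t−1) of the 11 are across; that first reaches 11 at t = 5, so at least 9 crossings are needed.
The plan below uses exactly 9 crossings, so it is optimal:
1. 3 cannibals → the east bank.  (the west bank: 6M 2C; the east bank: 0M 3C)
2. 1 cannibal ← the west bank.  (the west bank: 6M 3C; the east bank: 0M 2C)
3. 3 missionaries → the east bank.  (the west bank: 3M 3C; the east bank: 3M 2C)
4. 1 missionary ← the west bank.  (the west bank: 4M 3C; the east bank: 2M 2C)
5. 2 missionaries and 1 cannibal → the east bank.  (the west bank: 2M 2C; the east bank: 4M 3C)
6. 1 missionary ← the west bank.  (the west bank: 3M 2C; the east bank: 3M 3C)
7. 2 missionaries and 1 cannibal → the east bank.  (the west bank: 1M 1C; the east bank: 5M 4C)
8. 1 missionary ← the west bank.  (the west bank: 2M 1C; the east bank: 4M 4C)
9. 2 missionaries and 1 cannibal → the east bank.  (the west bank: 0M 0C; the east bank: 6M 5C)

9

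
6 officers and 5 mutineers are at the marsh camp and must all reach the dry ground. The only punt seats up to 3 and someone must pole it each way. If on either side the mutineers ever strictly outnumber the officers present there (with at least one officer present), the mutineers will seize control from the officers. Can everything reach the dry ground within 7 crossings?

No

Counting alone: each trip to the dry ground takes at most 3 across and each return brings at least 1 back, so after t trips out (and t−1 returns) at most 3t − (t−1) of the 11 are across; that first reaches 11 at t = 5, so at least 9 crossings are needed.
Since 7 < 9, 7 crossings cannot be enough. (The shortest complete plan in fact takes 9:)
1. 3 mutineers → the dry ground.  (the marsh camp: 6O 2M; the dry ground: 0O 3M)
2. 1 mutineer ← the marsh camp.  (the marsh camp: 6O 3M; the dry ground: 0O 2M)
3. 3 officers → the dry ground.  (the marsh camp: 3O 3M; the dry ground: 3O 2M)
4. 1 officer ← the marsh camp.  (the marsh camp: 4O 3M; the dry ground: 2O 2M)
5. 2 officers and 1 mutineer → the dry ground.  (the marsh camp: 2O 2M; the dry ground: 4O 3M)
6. 1 officer ← the marsh camp.  (the marsh camp: 3O 2M; the dry ground: 3O 3M)
7. 2 officers and 1 mutineer → the dry ground.  (the marsh camp: 1O 1M; the dry ground: 5O 4M)
8. 1 officer ← the marsh camp.  (the marsh camp: 2O 1M; the dry ground: 4O 4M)
9. 2 officers and 1 mutineer → the dry ground.  (the marsh camp: 0O 0M; the dry ground: 6O 5M)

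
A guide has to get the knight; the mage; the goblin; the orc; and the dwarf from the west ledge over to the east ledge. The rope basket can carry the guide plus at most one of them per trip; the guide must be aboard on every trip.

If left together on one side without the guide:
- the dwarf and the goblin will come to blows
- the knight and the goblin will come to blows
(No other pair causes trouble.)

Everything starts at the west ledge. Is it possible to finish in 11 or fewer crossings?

Yes — this plan uses 11 crossings (≤ 11):
1. Guide goes to the east ledge with the goblin.
2. Guide goes back to the west ledge alone.
3. Guide goes to the east ledge with the knight.
4. Guide goes back to the west ledge with the goblin.
5. Guide goes to the east ledge with the dwarf.
6. Guide goes back to the west ledge alone.
7. Guide goes to the east ledge with the mage.
8. Guide goes back to the west ledge alone.
9. Guide goes to the east ledge with the orc.
10. Guide goes back to the west ledge alone.
11. Guide goes to the east ledge with the goblin.

Yes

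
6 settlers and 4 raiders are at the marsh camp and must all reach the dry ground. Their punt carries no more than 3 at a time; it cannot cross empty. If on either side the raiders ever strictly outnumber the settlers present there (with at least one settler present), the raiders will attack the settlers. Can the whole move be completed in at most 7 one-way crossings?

No

Counting alone: each trip to the dry ground takes at most 3 across and each return brings at least 1 back, so after t trips out (and t−1 returns) at most 3t − (t−1) of the 10 are across; that first reaches 10 at t = 5, so at least 9 crossings are needed.
Since 7 < 9, 7 crossings cannot be enough. (The shortest complete plan in fact takes 9:)
1. 2 raiders → the dry ground.  (the marsh camp: 6S 2R; the dry ground: 0S 2R)
2. 1 raider ← the marsh camp.  (the marsh camp: 6S 3R; the dry ground: 0S 1R)
3. 3 raiders → the dry ground.  (the marsh camp: 6S 0R; the dry ground: 0S 4R)
4. 1 raider ← the marsh camp.  (the marsh camp: 6S 1R; the dry ground: 0S 3R)
5. 3 settlers → the dry ground.  (the marsh camp: 3S 1R; the dry ground: 3S 3R)
6. 1 raider ← the marsh camp.  (the marsh camp: 3S 2R; the dry ground: 3S 2R)
7. 1 settler and 2 raiders → the dry ground.  (the marsh camp: 2S 0R; the dry ground: 4S 4R)
8. 1 raider ← the marsh camp.  (the marsh camp: 2S 1R; the dry ground: 4S 3R)
9. 2 settlers and 1 raider → the dry ground.  (the marsh camp: 0S 0R; the dry ground: 6S 4R)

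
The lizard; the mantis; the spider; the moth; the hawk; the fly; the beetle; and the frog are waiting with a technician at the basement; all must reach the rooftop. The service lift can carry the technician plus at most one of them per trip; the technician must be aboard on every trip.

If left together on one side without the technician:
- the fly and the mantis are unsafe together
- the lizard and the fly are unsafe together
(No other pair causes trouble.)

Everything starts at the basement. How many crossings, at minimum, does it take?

Counting alone: the technician can take at most 1 across per trip to the rooftop, so moving all 8 needs at least 8 loaded trips out, with a return between consecutive ones — at least 15 crossings.
The safety rule pushes this higher. Following every safe sequence of crossings, the most of the 8 that can be at the rooftop as the service lift arrives there on crossing 15 is 7 — never all 8.
So no plan with fewer than 17 crossings exists, and this one achieves 17:
1. Technician goes to the rooftop with the fly.
2. Technician goes back to the basement alone.
3. Technician goes to the rooftop with the lizard.
4. Technician goes back to the basement with the fly.
5. Technician goes to the rooftop with the mantis.
6. Technician goes back to the basement alone.
7. Technician goes to the rooftop with the spider.
8. Technician goes back to the basement alone.
9. Technician goes to the rooftop with the moth.
10. Technician goes back to the basement alone.
11. Technician goes to the rooftop with the hawk.
12. Technician goes back to the basement alone.
13. Technician goes to the rooftop with the beetle.
14. Technician goes back to the basement alone.
15. Technician goes to the rooftop with the frog.
16. Technician goes back to the basement alone.
17. Technician goes to the rooftop with the fly.

17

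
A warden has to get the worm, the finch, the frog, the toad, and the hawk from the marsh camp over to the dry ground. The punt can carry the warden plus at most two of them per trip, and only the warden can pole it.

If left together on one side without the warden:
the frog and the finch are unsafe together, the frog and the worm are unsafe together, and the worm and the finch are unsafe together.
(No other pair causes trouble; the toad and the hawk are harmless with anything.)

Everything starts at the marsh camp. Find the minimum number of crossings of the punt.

7

Counting alone: the warden can take at most 2 across per trip to the dry ground, so moving all 5 needs at least 3 loaded trips out, with a return between consecutive ones — at least 5 crossings.
The safety rule pushes this higher. Following every safe sequence of crossings, the most of the 5 that can be at the dry ground as the punt arrives there on crossing 5 is 4 — never all 5.
So no plan with fewer than 7 crossings exists, and this one achieves 7:
1. Warden goes to the dry ground with the finch and the worm.  [the marsh camp: the frog, the hawk, the toad | the dry ground: the finch, the worm]
2. Warden goes back to the marsh camp with the worm.  [the marsh camp: the frog, the hawk, the toad, the worm | the dry ground: the finch]
3. Warden goes to the dry ground with the toad and the worm.  [the marsh camp: the frog, the hawk | the dry ground: the finch, the toad, the worm]
4. Warden goes back to the marsh camp with the worm.  [the marsh camp: the frog, the hawk, the worm | the dry ground: the finch, the toad]
5. Warden goes to the dry ground with the hawk and the worm.  [the marsh camp: the frog | the dry ground: the finch, the hawk, the toad, the worm]
6. Warden goes back to the marsh camp with the worm.  [the marsh camp: the frog, the worm | the dry ground: the finch, the hawk, the toad]
7. Warden goes to the dry ground with the frog and the worm.  [the marsh camp: — | the dry ground: the finch, the frog, the hawk, the toad, the worm]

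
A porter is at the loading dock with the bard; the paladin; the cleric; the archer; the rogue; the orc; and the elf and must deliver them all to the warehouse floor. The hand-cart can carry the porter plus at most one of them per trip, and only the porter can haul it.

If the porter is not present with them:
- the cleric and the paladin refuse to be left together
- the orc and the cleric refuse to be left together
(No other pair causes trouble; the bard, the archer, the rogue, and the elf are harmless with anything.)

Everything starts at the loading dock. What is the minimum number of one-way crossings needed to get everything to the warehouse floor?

Counting alone: the porter can take at most 1 across per trip to the warehouse floor, so moving all 7 needs at least 7 loaded trips out, with a return between consecutive ones — at least 13 crossings.
The safety rule pushes this higher. Following every safe sequence of crossings, the most of the 7 that can be at the warehouse floor as the hand-cart arrives there on crossing 13 is 6 — never all 7.
So no plan with fewer than 15 crossings exists, and this one achieves 15:
1. Porter goes to the warehouse floor with the cleric.
2. Porter goes back to the loading dock alone.
3. Porter goes to the warehouse floor with the bard.
4. Porter goes back to the loading dock alone.
5. Porter goes to the warehouse floor with the paladin.
6. Porter goes back to the loading dock with the cleric.
7. Porter goes to the warehouse floor with the orc.
8. Porter goes back to the loading dock alone.
9. Porter goes to the warehouse floor with the archer.
10. Porter goes back to the loading dock alone.
11. Porter goes to the warehouse floor with the rogue.
12. Porter goes back to the loading dock alone.
13. Porter goes to the warehouse floor with the elf.
14. Porter goes back to the loading dock alone.
15. Porter goes to the warehouse floor with the cleric.

15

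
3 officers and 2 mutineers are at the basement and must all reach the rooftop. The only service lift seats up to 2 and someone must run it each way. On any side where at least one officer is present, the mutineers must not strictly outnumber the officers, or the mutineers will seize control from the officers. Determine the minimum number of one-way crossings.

Counting alone: each trip to the rooftop takes at most 2 across and each return brings at least 1 back, so after t trips out (and t−1 returns) at most 2t − (t−1) of the 5 are across; that first reaches 5 at t = 4, so at least 7 crossings are needed.
The plan below uses exactly 7 crossings, so it is optimal:
1. 2 mutineers → the rooftop.  (the basement: 3O 0M; the rooftop: 0O 2M)
2. 1 mutineer ← the basement.  (the basement: 3O 1M; the rooftop: 0O 1M)
3. 2 officers → the rooftop.  (the basement: 1O 1M; the rooftop: 2O 1M)
4. 1 officer ← the basement.  (the basement: 2O 1M; the rooftop: 1O 1M)
5. 1 officer and 1 mutineer → the rooftop.  (the basement: 1O 0M; the rooftop: 2O 2M)
6. 1 mutineer ← the basement.  (the basement: 1O 1M; the rooftop: 2O 1M)
7. 1 officer and 1 mutineer → the rooftop.  (the basement: 0O 0M; the rooftop: 3O 2M)

7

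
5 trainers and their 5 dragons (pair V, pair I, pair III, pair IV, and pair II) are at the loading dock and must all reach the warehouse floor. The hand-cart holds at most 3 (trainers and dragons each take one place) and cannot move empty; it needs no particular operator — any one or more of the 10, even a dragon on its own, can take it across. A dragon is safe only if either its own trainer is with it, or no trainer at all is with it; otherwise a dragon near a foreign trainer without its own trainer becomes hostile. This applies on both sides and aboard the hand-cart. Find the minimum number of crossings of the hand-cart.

11

Counting alone: each trip to the warehouse floor takes at most 3 across and each return brings at least 1 back, so after t trips out (and t−1 returns) at most 3t − (t−1) of the 10 are across; that first reaches 10 at t = 5, so at least 9 crossings are needed.
The safety rule pushes this higher. Following every safe sequence of crossings, the most of the 10 that can be at the warehouse floor as the hand-cart arrives there on crossing 9 is 9 — never all 10.
So no plan with fewer than 11 crossings exists, and this one achieves 11:
1. dragon V and trainer V cross → the warehouse floor.
2. trainer V crosses ← the loading dock.
3. dragon I, dragon III, and dragon IV cross → the warehouse floor.
4. dragon V crosses ← the loading dock.
5. trainer I, trainer III, and trainer IV cross → the warehouse floor.
6. dragon I and trainer I cross ← the loading dock.
7. trainer I, trainer II, and trainer V cross → the warehouse floor.
8. dragon III crosses ← the loading dock.
9. dragon I and dragon V cross → the warehouse floor.
10. dragon V crosses ← the loading dock.
11. dragon II, dragon III, and dragon V cross → the warehouse floor.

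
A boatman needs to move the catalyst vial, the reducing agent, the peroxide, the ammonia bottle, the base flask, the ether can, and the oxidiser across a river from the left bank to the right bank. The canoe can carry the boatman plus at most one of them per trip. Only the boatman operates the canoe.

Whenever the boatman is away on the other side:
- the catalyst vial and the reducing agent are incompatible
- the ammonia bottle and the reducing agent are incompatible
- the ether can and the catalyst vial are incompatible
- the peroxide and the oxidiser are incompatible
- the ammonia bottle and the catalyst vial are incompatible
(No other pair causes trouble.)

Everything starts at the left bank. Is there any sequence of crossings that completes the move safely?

Whatever the first load, the items left behind include a forbidden pair without the boatman. No opening move is safe, so no plan exists.

No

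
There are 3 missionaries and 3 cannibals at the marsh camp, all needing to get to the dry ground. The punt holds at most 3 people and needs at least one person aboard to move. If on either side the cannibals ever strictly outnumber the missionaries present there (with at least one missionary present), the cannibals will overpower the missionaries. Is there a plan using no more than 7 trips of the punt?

Yes — this plan uses 5 crossings (≤ 7):
1. 2 cannibals → the dry ground.  (the marsh camp: 3M 1C; the dry ground: 0M 2C)
2. 1 cannibal ← the marsh camp.  (the marsh camp: 3M 2C; the dry ground: 0M 1C)
3. 3 missionaries → the dry ground.  (the marsh camp: 0M 2C; the dry ground: 3M 1C)
4. 1 cannibal ← the marsh camp.  (the marsh camp: 0M 3C; the dry ground: 3M 0C)
5. 3 cannibals → the dry ground.  (the marsh camp: 0M 0C; the dry ground: 3M 3C)

Yes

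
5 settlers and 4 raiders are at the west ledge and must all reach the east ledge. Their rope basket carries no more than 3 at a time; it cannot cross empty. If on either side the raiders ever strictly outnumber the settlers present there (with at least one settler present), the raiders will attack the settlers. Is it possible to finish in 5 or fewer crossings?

No

Counting alone: each trip to the east ledge takes at most 3 across and each return brings at least 1 back, so after t trips out (and t−1 returns) at most 3t − (t−1) of the 9 are across; that first reaches 9 at t = 4, so at least 7 crossings are needed.
Since 5 < 7, 5 crossings cannot be enough. (The shortest complete plan in fact takes 7:)
1. 3 raiders → the east ledge.  (the west ledge: 5S 1R; the east ledge: 0S 3R)
2. 1 raider ← the west ledge.  (the west ledge: 5S 2R; the east ledge: 0S 2R)
3. 3 settlers → the east ledge.  (the west ledge: 2S 2R; the east ledge: 3S 2R)
4. 1 settler ← the west ledge.  (the west ledge: 3S 2R; the east ledge: 2S 2R)
5. 2 settlers and 1 raider → the east ledge.  (the west ledge: 1S 1R; the east ledge: 4S 3R)
6. 1 settler ← the west ledge.  (the west ledge: 2S 1R; the east ledge: 3S 3R)
7. 2 settlers and 1 raider → the east ledge.  (the west ledge: 0S 0R; the east ledge: 5S 4R)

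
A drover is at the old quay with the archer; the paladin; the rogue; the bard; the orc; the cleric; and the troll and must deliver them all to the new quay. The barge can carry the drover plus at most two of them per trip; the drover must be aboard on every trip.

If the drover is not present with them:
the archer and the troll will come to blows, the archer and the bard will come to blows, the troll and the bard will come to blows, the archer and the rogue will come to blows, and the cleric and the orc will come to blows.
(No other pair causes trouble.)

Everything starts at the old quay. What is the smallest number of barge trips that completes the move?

Whatever the first load, the items left behind include a forbidden pair without the drover. No opening move is safe, so no plan exists.

impossible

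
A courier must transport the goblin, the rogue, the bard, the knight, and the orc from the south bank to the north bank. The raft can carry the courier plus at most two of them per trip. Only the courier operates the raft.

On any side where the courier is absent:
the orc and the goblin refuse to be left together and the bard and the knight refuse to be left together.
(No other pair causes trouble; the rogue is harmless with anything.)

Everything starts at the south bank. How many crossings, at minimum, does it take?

Counting alone: the courier can take at most 2 across per trip to the north bank, so moving all 5 needs at least 3 loaded trips out, with a return between consecutive ones — at least 5 crossings.
The plan below uses exactly 5 crossings, so it is optimal:
1. Courier goes to the north bank with the bard and the goblin.  [the south bank: the knight, the orc, the rogue | the north bank: the bard, the goblin]
2. Courier goes back to the south bank alone.  [the south bank: the knight, the orc, the rogue | the north bank: the bard, the goblin]
3. Courier goes to the north bank with the rogue.  [the south bank: the knight, the orc | the north bank: the bard, the goblin, the rogue]
4. Courier goes back to the south bank alone.  [the south bank: the knight, the orc | the north bank: the bard, the goblin, the rogue]
5. Courier goes to the north bank with the knight and the orc.  [the south bank: — | the north bank: the bard, the goblin, the knight, the orc, the rogue]

5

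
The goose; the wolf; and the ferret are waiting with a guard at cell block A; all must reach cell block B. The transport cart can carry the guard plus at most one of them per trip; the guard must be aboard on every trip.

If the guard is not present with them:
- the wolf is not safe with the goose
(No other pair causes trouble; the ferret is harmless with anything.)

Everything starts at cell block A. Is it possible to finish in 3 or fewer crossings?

Counting alone: the guard can take at most 1 across per trip to cell block B, so moving all 3 needs at least 3 loaded trips out, with a return between consecutive ones — at least 5 crossings.
Since 3 < 5, 3 crossings cannot be enough. (The shortest complete plan in fact takes 5:)
1. Guard goes to cell block B with the goose.  [cell block A: the ferret, the wolf | cell block B: the goose]
2. Guard goes back to cell block A alone.  [cell block A: the ferret, the wolf | cell block B: the goose]
3. Guard goes to cell block B with the ferret.  [cell block A: the wolf | cell block B: the ferret, the goose]
4. Guard goes back to cell block A alone.  [cell block A: the wolf | cell block B: the ferret, the goose]
5. Guard goes to cell block B with the wolf.  [cell block A: — | cell block B: the ferret, the goose, the wolf]

No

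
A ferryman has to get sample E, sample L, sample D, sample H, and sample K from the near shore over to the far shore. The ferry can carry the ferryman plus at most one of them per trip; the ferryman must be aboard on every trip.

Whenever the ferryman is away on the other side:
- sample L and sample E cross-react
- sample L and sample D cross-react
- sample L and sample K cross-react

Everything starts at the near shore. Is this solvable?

No

Following every safe sequence of crossings from the start, the most of the 5 that can be at the far shore as the ferry arrives there on crossings 1, 3, 5 is 1, 2, 3 respectively; the best ever achieved is 3 of 5.
From crossing 7 on, no configuration arises that was not already reachable earlier: only 18 distinct safe configurations (who is on which side, and where the ferry is) can ever be reached, none of them has everyone across, and every continuation just revisits them. So no valid plan exists.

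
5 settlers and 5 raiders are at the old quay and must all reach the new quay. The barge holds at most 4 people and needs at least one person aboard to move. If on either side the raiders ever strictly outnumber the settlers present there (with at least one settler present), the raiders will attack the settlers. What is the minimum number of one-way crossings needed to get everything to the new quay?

Counting alone: each trip to the new quay takes at most 4 across and each return brings at least 1 back, so after t trips out (and t−1 returns) at most 4t − (t−1) of the 10 are across; that first reaches 10 at t = 3, so at least 5 crossings are needed.
The safety rule pushes this higher. Following every safe sequence of crossings, the most of the 10 that can be at the new quay as the barge arrives there on crossing 5 is 9 — never all 10.
So no plan with fewer than 7 crossings exists, and this one achieves 7:
1. 2 raiders → the new quay.  (the old quay: 5S 3R; the new quay: 0S 2R)
2. 1 raider ← the old quay.  (the old quay: 5S 4R; the new quay: 0S 1R)
3. 4 raiders → the new quay.  (the old quay: 5S 0R; the new quay: 0S 5R)
4. 1 raider ← the old quay.  (the old quay: 5S 1R; the new quay: 0S 4R)
5. 4 settlers → the new quay.  (the old quay: 1S 1R; the new quay: 4S 4R)
6. 1 settler and 1 raider ← the old quay.  (the old quay: 2S 2R; the new quay: 3S 3R)
7. 2 settlers and 2 raiders → the new quay.  (the old quay: 0S 0R; the new quay: 5S 5R)

7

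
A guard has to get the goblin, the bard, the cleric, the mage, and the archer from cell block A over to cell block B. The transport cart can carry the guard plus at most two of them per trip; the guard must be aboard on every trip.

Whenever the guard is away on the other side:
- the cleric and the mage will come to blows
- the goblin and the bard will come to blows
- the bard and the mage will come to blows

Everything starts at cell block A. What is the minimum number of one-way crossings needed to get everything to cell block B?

Counting alone: the guard can take at most 2 across per trip to cell block B, so moving all 5 needs at least 3 loaded trips out, with a return between consecutive ones — at least 5 crossings.
The plan below uses exactly 5 crossings, so it is optimal:
1. Guard goes to cell block B with the goblin and the mage.
2. Guard goes back to cell block A alone.
3. Guard goes to cell block B with the archer.
4. Guard goes back to cell block A alone.
5. Guard goes to cell block B with the bard and the cleric.

5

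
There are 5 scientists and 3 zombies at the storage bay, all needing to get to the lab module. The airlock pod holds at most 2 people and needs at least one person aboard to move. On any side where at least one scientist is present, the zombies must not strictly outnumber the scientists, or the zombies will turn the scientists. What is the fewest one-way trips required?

Counting alone: each trip to the lab module takes at most 2 across and each return brings at least 1 back, so after t trips out (and t−1 returns) at most 2t − (t−1) of the 8 are across; that first reaches 8 at t = 7, so at least 13 crossings are needed.
The plan below uses exactly 13 crossings, so it is optimal:
1. 2 zombies → the lab module.  (the storage bay: 5S 1Z; the lab module: 0S 2Z)
2. 1 zombie ← the storage bay.  (the storage bay: 5S 2Z; the lab module: 0S 1Z)
3. 2 zombies → the lab module.  (the storage bay: 5S 0Z; the lab module: 0S 3Z)
4. 1 zombie ← the storage bay.  (the storage bay: 5S 1Z; the lab module: 0S 2Z)
5. 2 scientists → the lab module.  (the storage bay: 3S 1Z; the lab module: 2S 2Z)
6. 1 zombie ← the storage bay.  (the storage bay: 3S 2Z; the lab module: 2S 1Z)
7. 1 scientist and 1 zombie → the lab module.  (the storage bay: 2S 1Z; the lab module: 3S 2Z)
8. 1 zombie ← the storage bay.  (the storage bay: 2S 2Z; the lab module: 3S 1Z)
9. 2 zombies → the lab module.  (the storage bay: 2S 0Z; the lab module: 3S 3Z)
10. 1 zombie ← the storage bay.  (the storage bay: 2S 1Z; the lab module: 3S 2Z)
11. 1 scientist and 1 zombie → the lab module.  (the storage bay: 1S 0Z; the lab module: 4S 3Z)
12. 1 zombie ← the storage bay.  (the storage bay: 1S 1Z; the lab module: 4S 2Z)
13. 1 scientist and 1 zombie → the lab module.  (the storage bay: 0S 0Z; the lab module: 5S 3Z)

13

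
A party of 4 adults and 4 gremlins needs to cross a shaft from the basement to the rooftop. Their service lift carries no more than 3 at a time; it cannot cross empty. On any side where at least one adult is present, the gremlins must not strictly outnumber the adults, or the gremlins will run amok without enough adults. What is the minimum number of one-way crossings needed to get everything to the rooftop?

Counting alone: each trip to the rooftop takes at most 3 across and each return brings at least 1 back, so after t trips out (and t−1 returns) at most 3t − (t−1) of the 8 are across; that first reaches 8 at t = 4, so at least 7 crossings are needed.
The safety rule pushes this higher. Following every safe sequence of crossings, the most of the 8 that can be at the rooftop as the service lift arrives there on crossing 7 is 7 — never all 8.
So no plan with fewer than 9 crossings exists, and this one achieves 9:
1. 2 gremlins → the rooftop.  (the basement: 4A 2G; the rooftop: 0A 2G)
2. 1 gremlin ← the basement.  (the basement: 4A 3G; the rooftop: 0A 1G)
3. 3 gremlins → the rooftop.  (the basement: 4A 0G; the rooftop: 0A 4G)
4. 1 gremlin ← the basement.  (the basement: 4A 1G; the rooftop: 0A 3G)
5. 3 adults → the rooftop.  (the basement: 1A 1G; the rooftop: 3A 3G)
6. 1 adult and 1 gremlin ← the basement.  (the basement: 2A 2G; the rooftop: 2A 2G)
7. 2 adults → the rooftop.  (the basement: 0A 2G; the rooftop: 4A 2G)
8. 1 gremlin ← the basement.  (the basement: 0A 3G; the rooftop: 4A 1G)
9. 3 gremlins → the rooftop.  (the basement: 0A 0G; the rooftop: 4A 4G)

9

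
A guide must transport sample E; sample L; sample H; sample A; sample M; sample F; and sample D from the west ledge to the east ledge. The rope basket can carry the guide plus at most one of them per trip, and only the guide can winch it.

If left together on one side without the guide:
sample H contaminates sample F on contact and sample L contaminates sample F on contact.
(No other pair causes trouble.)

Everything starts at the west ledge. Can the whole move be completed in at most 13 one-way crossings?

No

Counting alone: the guide can take at most 1 across per trip to the east ledge, so moving all 7 needs at least 7 loaded trips out, with a return between consecutive ones — at least 13 crossings.
The safety rule pushes this higher. Following every safe sequence of crossings, the most of the 7 that can be at the east ledge as the rope basket arrives there on crossing 13 is 6 — never all 7.
So the move cannot be finished within 13 crossings. (The shortest complete plan takes 15:)
1. Guide goes to the east ledge with sample F.
2. Guide goes back to the west ledge alone.
3. Guide goes to the east ledge with sample E.
4. Guide goes back to the west ledge alone.
5. Guide goes to the east ledge with sample L.
6. Guide goes back to the west ledge with sample F.
7. Guide goes to the east ledge with sample H.
8. Guide goes back to the west ledge alone.
9. Guide goes to the east ledge with sample A.
10. Guide goes back to the west ledge alone.
11. Guide goes to the east ledge with sample M.
12. Guide goes back to the west ledge alone.
13. Guide goes to the east ledge with sample D.
14. Guide goes back to the west ledge alone.
15. Guide goes to the east ledge with sample F.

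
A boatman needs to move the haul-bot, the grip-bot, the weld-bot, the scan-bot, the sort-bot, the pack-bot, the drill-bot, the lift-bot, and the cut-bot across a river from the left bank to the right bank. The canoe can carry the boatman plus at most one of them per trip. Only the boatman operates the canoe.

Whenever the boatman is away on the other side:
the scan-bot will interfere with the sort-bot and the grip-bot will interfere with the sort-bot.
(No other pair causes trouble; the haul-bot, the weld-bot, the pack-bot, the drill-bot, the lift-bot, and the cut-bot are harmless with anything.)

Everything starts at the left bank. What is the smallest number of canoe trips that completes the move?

Counting alone: the boatman can take at most 1 across per trip to the right bank, so moving all 9 needs at least 9 loaded trips out, with a return between consecutive ones — at least 17 crossings.
The safety rule pushes this higher. Following every safe sequence of crossings, the most of the 9 that can be at the right bank as the canoe arrives there on crossing 17 is 8 — never all 9.
So no plan with fewer than 19 crossings exists, and this one achieves 19:
1. Boatman goes to the right bank with the sort-bot.
2. Boatman goes back to the left bank alone.
3. Boatman goes to the right bank with the haul-bot.
4. Boatman goes back to the left bank alone.
5. Boatman goes to the right bank with the grip-bot.
6. Boatman goes back to the left bank with the sort-bot.
7. Boatman goes to the right bank with the scan-bot.
8. Boatman goes back to the left bank alone.
9. Boatman goes to the right bank with the weld-bot.
10. Boatman goes back to the left bank alone.
11. Boatman goes to the right bank with the pack-bot.
12. Boatman goes back to the left bank alone.
13. Boatman goes to the right bank with the drill-bot.
14. Boatman goes back to the left bank alone.
15. Boatman goes to the right bank with the lift-bot.
16. Boatman goes back to the left bank alone.
17. Boatman goes to the right bank with the cut-bot.
18. Boatman goes back to the left bank alone.
19. Boatman goes to the right bank with the sort-bot.

19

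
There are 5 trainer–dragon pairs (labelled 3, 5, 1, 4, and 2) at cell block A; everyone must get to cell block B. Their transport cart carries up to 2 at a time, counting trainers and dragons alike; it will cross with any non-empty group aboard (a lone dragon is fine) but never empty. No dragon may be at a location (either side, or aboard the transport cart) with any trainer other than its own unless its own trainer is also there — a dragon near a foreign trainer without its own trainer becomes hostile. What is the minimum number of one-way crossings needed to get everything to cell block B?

impossible

Following every safe sequence of crossings from the start, the most of the 10 that can be at cell block B as the transport cart arrives there on crossings 1, 3, 5, 7 is 2, 3, 4, 5 respectively; the best ever achieved is 5 of 10.
From crossing 9 on, no configuration arises that was not already reachable earlier: only 82 distinct safe configurations (who is on which side, and where the transport cart is) can ever be reached, none of them has everyone across, and every continuation just revisits them. So no valid plan exists.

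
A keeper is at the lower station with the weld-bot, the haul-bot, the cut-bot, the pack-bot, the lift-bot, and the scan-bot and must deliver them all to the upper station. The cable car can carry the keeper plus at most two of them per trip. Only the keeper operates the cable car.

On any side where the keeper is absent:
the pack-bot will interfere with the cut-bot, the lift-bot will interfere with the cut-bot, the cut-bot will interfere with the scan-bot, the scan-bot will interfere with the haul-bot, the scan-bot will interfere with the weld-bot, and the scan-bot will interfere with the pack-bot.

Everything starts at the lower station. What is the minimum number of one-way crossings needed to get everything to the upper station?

Counting alone: the keeper can take at most 2 across per trip to the upper station, so moving all 6 needs at least 3 loaded trips out, with a return between consecutive ones — at least 5 crossings.
The safety rule pushes this higher. Following every safe sequence of crossings, the most of the 6 that can be at the upper station as the cable car arrives there on crossings 5, 7 is 4, 5 respectively — never all 6.
So no plan with fewer than 9 crossings exists, and this one achieves 9:
1. Keeper goes to the upper station with the cut-bot and the scan-bot.
2. Keeper goes back to the lower station with the cut-bot.
3. Keeper goes to the upper station with the cut-bot and the weld-bot.
4. Keeper goes back to the lower station with the scan-bot.
5. Keeper goes to the upper station with the haul-bot and the pack-bot.
6. Keeper goes back to the lower station with the cut-bot.
7. Keeper goes to the upper station with the cut-bot and the lift-bot.
8. Keeper goes back to the lower station with the cut-bot.
9. Keeper goes to the upper station with the cut-bot and the scan-bot.

9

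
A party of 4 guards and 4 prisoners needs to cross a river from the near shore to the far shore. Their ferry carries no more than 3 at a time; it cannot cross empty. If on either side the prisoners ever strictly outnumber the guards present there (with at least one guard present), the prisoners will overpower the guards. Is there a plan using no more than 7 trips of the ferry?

Counting alone: each trip to the far shore takes at most 3 across and each return brings at least 1 back, so after t trips out (and t−1 returns) at most 3t − (t−1) of the 8 are across; that first reaches 8 at t = 4, so at least 7 crossings are needed.
The safety rule pushes this higher. Following every safe sequence of crossings, the most of the 8 that can be at the far shore as the ferry arrives there on crossing 7 is 7 — never all 8.
So the move cannot be finished within 7 crossings. (The shortest complete plan takes 9:)
1. 2 prisoners → the far shore.  (the near shore: 4G 2P; the far shore: 0G 2P)
2. 1 prisoner ← the near shore.  (the near shore: 4G 3P; the far shore: 0G 1P)
3. 3 prisoners → the far shore.  (the near shore: 4G 0P; the far shore: 0G 4P)
4. 1 prisoner ← the near shore.  (the near shore: 4G 1P; the far shore: 0G 3P)
5. 3 guards → the far shore.  (the near shore: 1G 1P; the far shore: 3G 3P)
6. 1 guard and 1 prisoner ← the near shore.  (the near shore: 2G 2P; the far shore: 2G 2P)
7. 2 guards → the far shore.  (the near shore: 0G 2P; the far shore: 4G 2P)
8. 1 prisoner ← the near shore.  (the near shore: 0G 3P; the far shore: 4G 1P)
9. 3 prisoners → the far shore.  (the near shore: 0G 0P; the far shore: 4G 4P)

No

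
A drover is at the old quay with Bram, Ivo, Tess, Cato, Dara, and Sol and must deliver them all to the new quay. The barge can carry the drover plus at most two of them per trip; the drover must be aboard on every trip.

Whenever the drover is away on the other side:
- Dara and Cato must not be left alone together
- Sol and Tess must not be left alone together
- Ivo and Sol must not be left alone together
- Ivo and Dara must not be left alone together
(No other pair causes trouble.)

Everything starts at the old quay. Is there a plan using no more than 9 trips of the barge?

Yes — this plan uses 7 crossings (≤ 9):
1. Drover goes to the new quay with Dara and Sol.
2. Drover goes back to the old quay alone.
3. Drover goes to the new quay with Bram and Ivo.
4. Drover goes back to the old quay with Dara and Sol.
5. Drover goes to the new quay with Cato and Tess.
6. Drover goes back to the old quay alone.
7. Drover goes to the new quay with Dara and Sol.

Yes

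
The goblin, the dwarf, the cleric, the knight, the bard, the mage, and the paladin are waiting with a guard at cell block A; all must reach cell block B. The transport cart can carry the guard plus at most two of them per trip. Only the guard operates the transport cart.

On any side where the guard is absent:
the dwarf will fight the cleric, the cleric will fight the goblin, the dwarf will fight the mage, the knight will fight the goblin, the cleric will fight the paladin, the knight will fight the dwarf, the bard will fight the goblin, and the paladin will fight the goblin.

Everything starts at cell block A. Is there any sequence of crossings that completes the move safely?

Whatever the first load, the items left behind include a forbidden pair without the guard. No opening move is safe, so no plan exists.

No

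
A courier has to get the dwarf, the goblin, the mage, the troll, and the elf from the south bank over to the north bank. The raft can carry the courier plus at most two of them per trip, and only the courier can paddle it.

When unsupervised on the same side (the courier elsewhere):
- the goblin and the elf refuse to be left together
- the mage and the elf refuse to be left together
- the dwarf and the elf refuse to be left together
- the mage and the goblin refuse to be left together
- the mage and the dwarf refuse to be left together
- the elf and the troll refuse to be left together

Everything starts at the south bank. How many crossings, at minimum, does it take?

Counting alone: the courier can take at most 2 across per trip to the north bank, so moving all 5 needs at least 3 loaded trips out, with a return between consecutive ones — at least 5 crossings.
The safety rule pushes this higher. Following every safe sequence of crossings, the most of the 5 that can be at the north bank as the raft arrives there on crossing 5 is 4 — never all 5.
So no plan with fewer than 7 crossings exists, and this one achieves 7:
1. Courier goes to the north bank with the elf and the mage.
2. Courier goes back to the south bank with the mage.
3. Courier goes to the north bank with the dwarf and the goblin.
4. Courier goes back to the south bank with the elf.
5. Courier goes to the north bank with the mage and the troll.
6. Courier goes back to the south bank with the mage.
7. Courier goes to the north bank with the elf and the mage.

7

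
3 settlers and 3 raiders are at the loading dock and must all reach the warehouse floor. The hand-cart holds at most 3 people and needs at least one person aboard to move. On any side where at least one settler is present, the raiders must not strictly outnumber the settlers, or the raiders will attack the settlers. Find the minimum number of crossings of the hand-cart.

Counting alone: each trip to the warehouse floor takes at most 3 across and each return brings at least 1 back, so after t trips out (and t−1 returns) at most 3t − (t−1) of the 6 are across; that first reaches 6 at t = 3, so at least 5 crossings are needed.
The plan below uses exactly 5 crossings, so it is optimal:
1. 2 raiders → the warehouse floor.  (the loading dock: 3S 1R; the warehouse floor: 0S 2R)
2. 1 raider ← the loading dock.  (the loading dock: 3S 2R; the warehouse floor: 0S 1R)
3. 3 settlers → the warehouse floor.  (the loading dock: 0S 2R; the warehouse floor: 3S 1R)
4. 1 raider ← the loading dock.  (the loading dock: 0S 3R; the warehouse floor: 3S 0R)
5. 3 raiders → the warehouse floor.  (the loading dock: 0S 0R; the warehouse floor: 3S 3R)

5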